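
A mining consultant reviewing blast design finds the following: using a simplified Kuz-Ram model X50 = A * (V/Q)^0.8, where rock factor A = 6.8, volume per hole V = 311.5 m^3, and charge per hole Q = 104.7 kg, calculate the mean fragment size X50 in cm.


Compute V/Q:
V/Q = 311.5 / 104.7 = 2.975167144
Raise to the power 0.8:
(V/Q)^0.8 = 2.975167144^0.8 = 2.392263948
Multiply by A:
X50 = 6.8 * 2.392263948
= 16.2674 cm

16.2674 cm


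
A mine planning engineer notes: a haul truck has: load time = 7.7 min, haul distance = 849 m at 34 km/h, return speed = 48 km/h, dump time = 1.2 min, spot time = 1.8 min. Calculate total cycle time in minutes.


13.2595 min

Convert haul speed to m/min: 34 * 1000/60 = 566.6666667 m/min
Haul time = 849 / 566.6666667 = 1.498235294 min
Convert return speed to m/min: 48 * 1000/60 = 800 m/min
Return time = 849 / 800 = 1.06125 min
Total cycle time:
= 7.7 + 1.498235294 + 1.2 + 1.06125 + 1.8
= 13.2595 min


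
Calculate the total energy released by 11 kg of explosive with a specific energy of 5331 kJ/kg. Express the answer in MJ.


58.641 MJ

Energy = mass * specific_energy / 1000
= 11 * 5331 / 1000
= 58641 / 1000
= 58.641 MJ


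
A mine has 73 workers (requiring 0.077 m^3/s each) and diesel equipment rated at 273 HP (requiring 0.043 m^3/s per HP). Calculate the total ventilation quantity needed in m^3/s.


17.36 m^3/s

Airflow for workers:
Q_people = 73 * 0.077 = 5.621 m^3/s
Airflow for diesel equipment:
Q_diesel = 273 * 0.043 = 11.739 m^3/s
Total ventilation:
Q_total = 5.621 + 11.739
= 17.36 m^3/s


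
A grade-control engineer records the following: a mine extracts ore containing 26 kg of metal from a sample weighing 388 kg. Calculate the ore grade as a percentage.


6.701%

Ore grade = (metal mass / ore mass) * 100
= (26 / 388) * 100
= 0.06701030928 * 100
= 6.701%


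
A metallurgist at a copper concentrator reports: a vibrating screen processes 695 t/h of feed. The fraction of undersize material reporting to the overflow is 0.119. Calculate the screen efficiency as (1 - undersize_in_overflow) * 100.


88.1%

Screen efficiency = (1 - fraction of undersize in overflow) * 100
= (1 - 0.119) * 100
= 0.881 * 100
= 88.1%


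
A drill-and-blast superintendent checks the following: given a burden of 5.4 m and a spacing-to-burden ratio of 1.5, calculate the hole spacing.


Spacing = burden * ratio
= 5.4 * 1.5
= 8.1 m

8.1 m


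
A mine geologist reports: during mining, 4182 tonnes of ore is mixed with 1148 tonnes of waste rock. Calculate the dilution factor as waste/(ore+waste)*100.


Total material = ore + waste
= 4182 + 1148 = 5330 tonnes
Dilution = waste / total * 100
= 1148 / 5330 * 100
= 0.2153846154 * 100
= 21.5385%

21.5385%


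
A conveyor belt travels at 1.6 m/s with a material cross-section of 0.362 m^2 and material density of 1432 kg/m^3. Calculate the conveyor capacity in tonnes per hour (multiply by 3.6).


Volumetric flow = speed * area
= 1.6 * 0.362 = 0.5792 m^3/s
Mass flow = volumetric * density
= 0.5792 * 1432 = 829.4144 kg/s
Convert to t/h: multiply by 3.6
Capacity = 829.4144 * 3.6
= 2985.8918 t/h

2985.8918 t/h


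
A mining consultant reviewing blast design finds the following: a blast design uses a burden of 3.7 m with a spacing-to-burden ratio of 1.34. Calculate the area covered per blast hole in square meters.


First, find the spacing:
Spacing = burden * ratio = 3.7 * 1.34
= 4.958 m
Then, calculate the area:
Area = burden * spacing = 3.7 * 4.958
= 18.3446 m^2

18.3446 m^2


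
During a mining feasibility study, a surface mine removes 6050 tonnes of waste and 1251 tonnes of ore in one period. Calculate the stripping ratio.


Stripping ratio = waste tonnage / ore tonnage
= 6050 / 1251
= 4.8361

4.8361


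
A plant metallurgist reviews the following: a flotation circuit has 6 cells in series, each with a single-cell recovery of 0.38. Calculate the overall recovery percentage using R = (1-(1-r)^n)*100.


Complement of single-cell recovery:
1 - r = 1 - 0.38 = 0.62
Raise to power n:
(1 - r)^6 = 0.62^6 = 0.05680023558
Overall recovery:
R = (1 - 0.05680023558) * 100
= 94.32%

94.32%


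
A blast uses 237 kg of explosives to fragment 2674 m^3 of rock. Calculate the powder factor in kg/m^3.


Powder factor = explosive mass / rock volume
= 237 / 2674
= 0.0886 kg/m^3

0.0886 kg/m^3


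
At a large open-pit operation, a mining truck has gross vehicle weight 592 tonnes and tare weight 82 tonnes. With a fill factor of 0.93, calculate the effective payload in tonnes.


474.3 tonnes

Maximum payload = gross - tare
= 592 - 82 = 510 tonnes
Effective payload = max payload * fill factor
= 510 * 0.93
= 474.3 tonnes


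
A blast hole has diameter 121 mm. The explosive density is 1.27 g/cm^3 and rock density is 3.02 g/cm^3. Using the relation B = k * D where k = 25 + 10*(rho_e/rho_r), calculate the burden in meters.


First, compute k:
rho_e / rho_r = 1.27 / 3.02 = 0.4205298013
k = 25 + 10 * 0.4205298013 = 29.20529801
Then, compute burden:
B = k * D / 1000 = 29.20529801 * 121 / 1000
= 3533.84106 / 1000
= 3.5338 m

3.5338 m


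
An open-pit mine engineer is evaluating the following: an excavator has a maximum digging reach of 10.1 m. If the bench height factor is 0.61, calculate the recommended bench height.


6.161 m

Bench height = reach * factor
= 10.1 * 0.61
= 6.161 m


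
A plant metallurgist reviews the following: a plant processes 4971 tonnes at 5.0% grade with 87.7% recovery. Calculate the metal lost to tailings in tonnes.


30.5717 tonnes

Total metal in feed:
= 4971 * 5.0 / 100 = 248.55 tonnes
Metal recovered:
= 248.55 * 87.7 / 100 = 217.97835 tonnes
Metal lost to tailings:
= 248.55 - 217.97835
= 30.5717 tonnes


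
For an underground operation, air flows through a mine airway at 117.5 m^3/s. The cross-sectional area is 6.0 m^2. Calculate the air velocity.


Velocity = flow rate / cross-sectional area
= 117.5 / 6.0
= 19.5833 m/s

19.5833 m/s


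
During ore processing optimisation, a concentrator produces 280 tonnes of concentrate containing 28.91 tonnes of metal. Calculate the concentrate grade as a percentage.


Grade = (metal in concentrate / concentrate mass) * 100
= (28.91 / 280) * 100
= 0.10325 * 100
= 10.325%

10.325%


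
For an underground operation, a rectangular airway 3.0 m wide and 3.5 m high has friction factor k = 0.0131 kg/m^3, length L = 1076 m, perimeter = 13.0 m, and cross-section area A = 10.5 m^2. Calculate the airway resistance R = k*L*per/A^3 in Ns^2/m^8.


0.1583 Ns^2/m^8

Compute the numerator:
k * L * per = 0.0131 * 1076 * 13.0
= 183.2428
Compute the denominator:
A^3 = 10.5^3 = 1157.625
Resistance:
R = 183.2428 / 1157.625
= 0.1583 Ns^2/m^8


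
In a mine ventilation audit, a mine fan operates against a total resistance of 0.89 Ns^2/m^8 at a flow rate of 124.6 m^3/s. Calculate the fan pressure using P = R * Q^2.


13817.3924 Pa

Compute Q^2:
Q^2 = 124.6^2 = 15525.16
Compute pressure:
P = R * Q^2 = 0.89 * 15525.16
= 13817.3924 Pa


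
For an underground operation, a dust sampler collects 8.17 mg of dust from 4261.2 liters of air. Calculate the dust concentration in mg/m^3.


Convert liters to m^3: 1 m^3 = 1000 L
Concentration = mass / volume * 1000
= 8.17 / 4261.2 * 1000
= 0.001917300291 * 1000
= 1.9173 mg/m^3

1.9173 mg/m^3


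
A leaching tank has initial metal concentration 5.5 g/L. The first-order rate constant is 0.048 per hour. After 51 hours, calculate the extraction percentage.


Compute the exponent:
-k * t = -0.048 * 51 = -2.448
Remaining concentration:
C = 5.5 * exp(-2.448)
= 5.5 * 0.08646634637
= 0.4755649051 g/L
Extracted = 5.5 - 0.4755649051 = 5.024435095 g/L
Extraction % = 5.024435095 / 5.5 * 100
= 91.3534%

91.3534%


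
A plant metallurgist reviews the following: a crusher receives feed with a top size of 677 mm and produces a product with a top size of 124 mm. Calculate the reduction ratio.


Reduction ratio = feed size / product size
= 677 / 124
= 5.4597

5.4597


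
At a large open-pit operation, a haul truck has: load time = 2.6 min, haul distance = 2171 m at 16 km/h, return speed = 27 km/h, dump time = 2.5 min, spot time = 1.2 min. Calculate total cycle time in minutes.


Convert haul speed to m/min: 16 * 1000/60 = 266.6666667 m/min
Haul time = 2171 / 266.6666667 = 8.14125 min
Convert return speed to m/min: 27 * 1000/60 = 450 m/min
Return time = 2171 / 450 = 4.824444444 min
Total cycle time:
= 2.6 + 8.14125 + 2.5 + 4.824444444 + 1.2
= 19.2657 min

19.2657 min


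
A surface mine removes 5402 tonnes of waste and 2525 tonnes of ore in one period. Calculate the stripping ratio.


2.1394

Stripping ratio = waste tonnage / ore tonnage
= 5402 / 2525
= 2.1394


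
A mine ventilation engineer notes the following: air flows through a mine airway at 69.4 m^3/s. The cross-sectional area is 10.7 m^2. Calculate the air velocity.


6.486 m/s

Velocity = flow rate / cross-sectional area
= 69.4 / 10.7
= 6.486 m/s


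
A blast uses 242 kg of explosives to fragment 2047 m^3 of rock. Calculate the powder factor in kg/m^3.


Powder factor = explosive mass / rock volume
= 242 / 2047
= 0.1182 kg/m^3

0.1182 kg/m^3


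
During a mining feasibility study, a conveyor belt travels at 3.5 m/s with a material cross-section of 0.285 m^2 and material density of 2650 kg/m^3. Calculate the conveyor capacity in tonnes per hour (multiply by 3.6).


Volumetric flow = speed * area
= 3.5 * 0.285 = 0.9975 m^3/s
Mass flow = volumetric * density
= 0.9975 * 2650 = 2643.375 kg/s
Convert to t/h: multiply by 3.6
Capacity = 2643.375 * 3.6
= 9516.15 t/h

9516.15 t/h


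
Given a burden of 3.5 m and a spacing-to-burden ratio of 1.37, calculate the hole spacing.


4.795 m

Spacing = burden * ratio
= 3.5 * 1.37
= 4.795 m


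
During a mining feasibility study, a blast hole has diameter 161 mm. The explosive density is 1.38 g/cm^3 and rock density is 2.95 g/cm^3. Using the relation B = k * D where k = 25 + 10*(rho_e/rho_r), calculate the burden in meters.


4.7782 m

First, compute k:
rho_e / rho_r = 1.38 / 2.95 = 0.4677966102
k = 25 + 10 * 0.4677966102 = 29.6779661
Then, compute burden:
B = k * D / 1000 = 29.6779661 * 161 / 1000
= 4778.152542 / 1000
= 4.7782 m


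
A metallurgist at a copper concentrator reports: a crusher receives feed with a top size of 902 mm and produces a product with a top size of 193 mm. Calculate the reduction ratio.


4.6736

Reduction ratio = feed size / product size
= 902 / 193
= 4.6736


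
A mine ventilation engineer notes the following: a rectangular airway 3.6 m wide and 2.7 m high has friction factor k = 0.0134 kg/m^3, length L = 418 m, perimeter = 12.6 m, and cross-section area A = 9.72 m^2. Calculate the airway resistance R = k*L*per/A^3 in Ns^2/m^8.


0.0769 Ns^2/m^8

Compute the numerator:
k * L * per = 0.0134 * 418 * 12.6
= 70.57512
Compute the denominator:
A^3 = 9.72^3 = 918.330048
Resistance:
R = 70.57512 / 918.330048
= 0.0769 Ns^2/m^8


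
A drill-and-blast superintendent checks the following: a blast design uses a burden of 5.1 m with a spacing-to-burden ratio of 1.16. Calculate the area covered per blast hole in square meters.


30.1716 m^2

First, find the spacing:
Spacing = burden * ratio = 5.1 * 1.16
= 5.916 m
Then, calculate the area:
Area = burden * spacing = 5.1 * 5.916
= 30.1716 m^2


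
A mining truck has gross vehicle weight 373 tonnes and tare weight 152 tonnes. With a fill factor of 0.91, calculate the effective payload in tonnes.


Maximum payload = gross - tare
= 373 - 152 = 221 tonnes
Effective payload = max payload * fill factor
= 221 * 0.91
= 201.11 tonnes

201.11 tonnes


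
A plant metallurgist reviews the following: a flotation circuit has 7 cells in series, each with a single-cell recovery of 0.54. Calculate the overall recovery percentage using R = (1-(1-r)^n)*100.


99.5642%

Complement of single-cell recovery:
1 - r = 1 - 0.54 = 0.46
Raise to power n:
(1 - r)^7 = 0.46^7 = 0.004358176572
Overall recovery:
R = (1 - 0.004358176572) * 100
= 99.5642%


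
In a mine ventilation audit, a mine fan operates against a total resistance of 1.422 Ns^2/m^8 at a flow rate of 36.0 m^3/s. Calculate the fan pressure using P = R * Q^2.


Compute Q^2:
Q^2 = 36.0^2 = 1296.0
Compute pressure:
P = R * Q^2 = 1.422 * 1296.0
= 1842.912 Pa

1842.912 Pa


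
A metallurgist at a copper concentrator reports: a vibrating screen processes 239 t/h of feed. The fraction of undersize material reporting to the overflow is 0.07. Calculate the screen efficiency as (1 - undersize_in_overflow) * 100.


Screen efficiency = (1 - fraction of undersize in overflow) * 100
= (1 - 0.07) * 100
= 0.93 * 100
= 93.0%

93.0%


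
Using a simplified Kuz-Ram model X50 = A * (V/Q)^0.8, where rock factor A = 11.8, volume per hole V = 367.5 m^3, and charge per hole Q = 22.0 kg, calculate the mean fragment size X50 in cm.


Compute V/Q:
V/Q = 367.5 / 22.0 = 16.70454545
Raise to the power 0.8:
(V/Q)^0.8 = 16.70454545^0.8 = 9.511909949
Multiply by A:
X50 = 11.8 * 9.511909949
= 112.2405 cm

112.2405 cm


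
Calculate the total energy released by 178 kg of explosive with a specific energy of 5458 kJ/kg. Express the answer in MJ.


Energy = mass * specific_energy / 1000
= 178 * 5458 / 1000
= 971524 / 1000
= 971.524 MJ

971.524 MJ


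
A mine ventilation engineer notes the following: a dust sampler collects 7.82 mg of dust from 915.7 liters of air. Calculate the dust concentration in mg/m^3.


8.5399 mg/m^3

Convert liters to m^3: 1 m^3 = 1000 L
Concentration = mass / volume * 1000
= 7.82 / 915.7 * 1000
= 0.008539914819 * 1000
= 8.5399 mg/m^3


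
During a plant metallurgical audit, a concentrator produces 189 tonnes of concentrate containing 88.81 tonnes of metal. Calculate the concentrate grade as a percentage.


Grade = (metal in concentrate / concentrate mass) * 100
= (88.81 / 189) * 100
= 0.4698941799 * 100
= 46.9894%

46.9894%


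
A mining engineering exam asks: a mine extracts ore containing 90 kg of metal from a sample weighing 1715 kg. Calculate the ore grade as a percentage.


Ore grade = (metal mass / ore mass) * 100
= (90 / 1715) * 100
= 0.05247813411 * 100
= 5.2478%

5.2478%


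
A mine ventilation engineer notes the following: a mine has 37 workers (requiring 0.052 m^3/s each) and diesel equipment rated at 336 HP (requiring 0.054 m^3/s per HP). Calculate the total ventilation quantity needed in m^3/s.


Airflow for workers:
Q_people = 37 * 0.052 = 1.924 m^3/s
Airflow for diesel equipment:
Q_diesel = 336 * 0.054 = 18.144 m^3/s
Total ventilation:
Q_total = 1.924 + 18.144
= 20.068 m^3/s

20.068 m^3/s


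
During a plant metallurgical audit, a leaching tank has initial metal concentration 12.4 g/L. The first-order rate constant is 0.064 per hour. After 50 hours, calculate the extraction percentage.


Compute the exponent:
-k * t = -0.064 * 50 = -3.2
Remaining concentration:
C = 12.4 * exp(-3.2)
= 12.4 * 0.04076220398
= 0.5054513293 g/L
Extracted = 12.4 - 0.5054513293 = 11.89454867 g/L
Extraction % = 11.89454867 / 12.4 * 100
= 95.9238%

95.9238%


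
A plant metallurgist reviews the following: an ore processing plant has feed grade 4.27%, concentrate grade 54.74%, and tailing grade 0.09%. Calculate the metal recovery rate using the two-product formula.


Using the two-product formula:
R = 100 * c * (f - t) / (f * (c - t))
Numerator = 100 * 54.74 * (4.27 - 0.09)
= 100 * 54.74 * 4.18
= 22881.32
Denominator = 4.27 * (54.74 - 0.09)
= 4.27 * 54.65
= 233.3555
R = 22881.32 / 233.3555
= 98.0535%

98.0535%


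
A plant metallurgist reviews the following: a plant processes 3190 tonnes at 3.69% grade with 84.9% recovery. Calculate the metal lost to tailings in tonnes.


17.7744 tonnes

Total metal in feed:
= 3190 * 3.69 / 100 = 117.711 tonnes
Metal recovered:
= 117.711 * 84.9 / 100 = 99.936639 tonnes
Metal lost to tailings:
= 117.711 - 99.936639
= 17.7744 tonnes


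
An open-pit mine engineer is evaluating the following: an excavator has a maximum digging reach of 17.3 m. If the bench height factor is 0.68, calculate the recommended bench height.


Bench height = reach * factor
= 17.3 * 0.68
= 11.764 m

11.764 m


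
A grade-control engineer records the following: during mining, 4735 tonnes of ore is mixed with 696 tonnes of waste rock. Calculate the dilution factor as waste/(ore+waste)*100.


Total material = ore + waste
= 4735 + 696 = 5431 tonnes
Dilution = waste / total * 100
= 696 / 5431 * 100
= 0.1281531946 * 100
= 12.8153%

12.8153%


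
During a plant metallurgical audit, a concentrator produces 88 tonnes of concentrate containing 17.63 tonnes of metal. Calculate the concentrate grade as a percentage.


20.0341%

Grade = (metal in concentrate / concentrate mass) * 100
= (17.63 / 88) * 100
= 0.2003409091 * 100
= 20.0341%


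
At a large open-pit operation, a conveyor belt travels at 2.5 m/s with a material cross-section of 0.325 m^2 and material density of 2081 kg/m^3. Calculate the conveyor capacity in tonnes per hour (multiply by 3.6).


6086.925 t/h

Volumetric flow = speed * area
= 2.5 * 0.325 = 0.8125 m^3/s
Mass flow = volumetric * density
= 0.8125 * 2081 = 1690.8125 kg/s
Convert to t/h: multiply by 3.6
Capacity = 1690.8125 * 3.6
= 6086.925 t/h


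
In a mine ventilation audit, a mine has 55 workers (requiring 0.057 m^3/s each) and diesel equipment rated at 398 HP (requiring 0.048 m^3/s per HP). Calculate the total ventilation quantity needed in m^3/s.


Airflow for workers:
Q_people = 55 * 0.057 = 3.135 m^3/s
Airflow for diesel equipment:
Q_diesel = 398 * 0.048 = 19.104 m^3/s
Total ventilation:
Q_total = 3.135 + 19.104
= 22.239 m^3/s

22.239 m^3/s


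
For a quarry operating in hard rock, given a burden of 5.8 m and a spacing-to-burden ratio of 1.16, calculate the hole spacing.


Spacing = burden * ratio
= 5.8 * 1.16
= 6.728 m

6.728 m


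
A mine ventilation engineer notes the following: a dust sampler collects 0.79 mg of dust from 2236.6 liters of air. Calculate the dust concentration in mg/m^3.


0.3532 mg/m^3

Convert liters to m^3: 1 m^3 = 1000 L
Concentration = mass / volume * 1000
= 0.79 / 2236.6 * 1000
= 0.0003532147009 * 1000
= 0.3532 mg/m^3


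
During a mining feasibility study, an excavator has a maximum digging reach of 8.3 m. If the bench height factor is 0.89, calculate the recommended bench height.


Bench height = reach * factor
= 8.3 * 0.89
= 7.387 m

7.387 m


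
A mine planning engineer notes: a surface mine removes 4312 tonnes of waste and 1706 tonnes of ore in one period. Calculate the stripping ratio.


Stripping ratio = waste tonnage / ore tonnage
= 4312 / 1706
= 2.5275

2.5275


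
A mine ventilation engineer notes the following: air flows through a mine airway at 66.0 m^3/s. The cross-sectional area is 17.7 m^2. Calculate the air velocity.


Velocity = flow rate / cross-sectional area
= 66.0 / 17.7
= 3.7288 m/s

3.7288 m/s


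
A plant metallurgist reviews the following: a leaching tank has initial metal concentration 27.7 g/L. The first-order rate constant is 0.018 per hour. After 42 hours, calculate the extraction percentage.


53.0459%

Compute the exponent:
-k * t = -0.018 * 42 = -0.756
Remaining concentration:
C = 27.7 * exp(-0.756)
= 27.7 * 0.469540839
= 13.00628124 g/L
Extracted = 27.7 - 13.00628124 = 14.69371876 g/L
Extraction % = 14.69371876 / 27.7 * 100
= 53.0459%


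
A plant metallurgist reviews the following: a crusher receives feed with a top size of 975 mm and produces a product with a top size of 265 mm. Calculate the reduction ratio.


Reduction ratio = feed size / product size
= 975 / 265
= 3.6792

3.6792


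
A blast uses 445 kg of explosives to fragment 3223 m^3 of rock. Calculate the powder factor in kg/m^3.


Powder factor = explosive mass / rock volume
= 445 / 3223
= 0.1381 kg/m^3

0.1381 kg/m^3


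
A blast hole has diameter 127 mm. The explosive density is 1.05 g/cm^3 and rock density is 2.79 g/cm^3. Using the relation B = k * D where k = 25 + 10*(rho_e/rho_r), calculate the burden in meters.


3.653 m

First, compute k:
rho_e / rho_r = 1.05 / 2.79 = 0.376344086
k = 25 + 10 * 0.376344086 = 28.76344086
Then, compute burden:
B = k * D / 1000 = 28.76344086 * 127 / 1000
= 3652.956989 / 1000
= 3.653 m


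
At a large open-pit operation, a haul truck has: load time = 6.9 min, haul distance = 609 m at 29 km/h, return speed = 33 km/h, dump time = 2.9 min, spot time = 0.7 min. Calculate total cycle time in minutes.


Convert haul speed to m/min: 29 * 1000/60 = 483.3333333 m/min
Haul time = 609 / 483.3333333 = 1.26 min
Convert return speed to m/min: 33 * 1000/60 = 550 m/min
Return time = 609 / 550 = 1.107272727 min
Total cycle time:
= 6.9 + 1.26 + 2.9 + 1.107272727 + 0.7
= 12.8673 min

12.8673 min


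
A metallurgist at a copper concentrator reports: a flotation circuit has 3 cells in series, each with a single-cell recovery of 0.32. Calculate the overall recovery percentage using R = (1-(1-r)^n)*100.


Complement of single-cell recovery:
1 - r = 1 - 0.32 = 0.68
Raise to power n:
(1 - r)^3 = 0.68^3 = 0.314432
Overall recovery:
R = (1 - 0.314432) * 100
= 68.5568%

68.5568%


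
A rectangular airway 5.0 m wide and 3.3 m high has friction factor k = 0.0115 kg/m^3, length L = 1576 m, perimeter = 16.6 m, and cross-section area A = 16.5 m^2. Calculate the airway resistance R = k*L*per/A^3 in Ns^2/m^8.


0.067 Ns^2/m^8

Compute the numerator:
k * L * per = 0.0115 * 1576 * 16.6
= 300.8584
Compute the denominator:
A^3 = 16.5^3 = 4492.125
Resistance:
R = 300.8584 / 4492.125
= 0.067 Ns^2/m^8


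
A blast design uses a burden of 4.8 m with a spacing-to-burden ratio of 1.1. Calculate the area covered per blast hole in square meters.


First, find the spacing:
Spacing = burden * ratio = 4.8 * 1.1
= 5.28 m
Then, calculate the area:
Area = burden * spacing = 4.8 * 5.28
= 25.344 m^2

25.344 m^2


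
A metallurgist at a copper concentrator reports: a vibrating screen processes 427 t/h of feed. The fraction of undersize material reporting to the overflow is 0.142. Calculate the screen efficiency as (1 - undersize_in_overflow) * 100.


Screen efficiency = (1 - fraction of undersize in overflow) * 100
= (1 - 0.142) * 100
= 0.858 * 100
= 85.8%

85.8%


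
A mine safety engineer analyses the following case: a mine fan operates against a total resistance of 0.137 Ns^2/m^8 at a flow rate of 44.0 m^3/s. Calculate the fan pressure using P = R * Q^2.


Compute Q^2:
Q^2 = 44.0^2 = 1936.0
Compute pressure:
P = R * Q^2 = 0.137 * 1936.0
= 265.232 Pa

265.232 Pa


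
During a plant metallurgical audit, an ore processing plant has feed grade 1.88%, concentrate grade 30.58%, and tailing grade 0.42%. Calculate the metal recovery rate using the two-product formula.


78.741%

Using the two-product formula:
R = 100 * c * (f - t) / (f * (c - t))
Numerator = 100 * 30.58 * (1.88 - 0.42)
= 100 * 30.58 * 1.46
= 4464.68
Denominator = 1.88 * (30.58 - 0.42)
= 1.88 * 30.16
= 56.7008
R = 4464.68 / 56.7008
= 78.741%


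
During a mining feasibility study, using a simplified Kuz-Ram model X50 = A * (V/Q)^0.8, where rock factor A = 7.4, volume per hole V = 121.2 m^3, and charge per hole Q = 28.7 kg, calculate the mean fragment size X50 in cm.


23.4276 cm

Compute V/Q:
V/Q = 121.2 / 28.7 = 4.222996516
Raise to the power 0.8:
(V/Q)^0.8 = 4.222996516^0.8 = 3.165895521
Multiply by A:
X50 = 7.4 * 3.165895521
= 23.4276 cm


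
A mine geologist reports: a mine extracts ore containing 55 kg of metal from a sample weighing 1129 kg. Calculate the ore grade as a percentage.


4.8716%

Ore grade = (metal mass / ore mass) * 100
= (55 / 1129) * 100
= 0.04871567759 * 100
= 4.8716%


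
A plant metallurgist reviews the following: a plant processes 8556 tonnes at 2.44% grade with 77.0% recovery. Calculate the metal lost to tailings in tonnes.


48.0163 tonnes

Total metal in feed:
= 8556 * 2.44 / 100 = 208.7664 tonnes
Metal recovered:
= 208.7664 * 77.0 / 100 = 160.750128 tonnes
Metal lost to tailings:
= 208.7664 - 160.750128
= 48.0163 tonnes


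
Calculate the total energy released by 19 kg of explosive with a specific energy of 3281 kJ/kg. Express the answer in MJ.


62.339 MJ

Energy = mass * specific_energy / 1000
= 19 * 3281 / 1000
= 62339 / 1000
= 62.339 MJ


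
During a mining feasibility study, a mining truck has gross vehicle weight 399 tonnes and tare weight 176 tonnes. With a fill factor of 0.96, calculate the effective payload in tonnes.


Maximum payload = gross - tare
= 399 - 176 = 223 tonnes
Effective payload = max payload * fill factor
= 223 * 0.96
= 214.08 tonnes

214.08 tonnes


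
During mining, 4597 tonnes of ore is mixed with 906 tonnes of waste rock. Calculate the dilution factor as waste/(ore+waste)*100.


Total material = ore + waste
= 4597 + 906 = 5503 tonnes
Dilution = waste / total * 100
= 906 / 5503 * 100
= 0.1646374705 * 100
= 16.4637%

16.4637%


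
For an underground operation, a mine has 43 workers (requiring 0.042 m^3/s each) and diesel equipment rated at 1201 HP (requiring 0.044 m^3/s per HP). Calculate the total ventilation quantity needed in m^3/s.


Airflow for workers:
Q_people = 43 * 0.042 = 1.806 m^3/s
Airflow for diesel equipment:
Q_diesel = 1201 * 0.044 = 52.844 m^3/s
Total ventilation:
Q_total = 1.806 + 52.844
= 54.65 m^3/s

54.65 m^3/s


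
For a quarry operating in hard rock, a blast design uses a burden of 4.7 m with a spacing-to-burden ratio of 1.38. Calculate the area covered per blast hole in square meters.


First, find the spacing:
Spacing = burden * ratio = 4.7 * 1.38
= 6.486 m
Then, calculate the area:
Area = burden * spacing = 4.7 * 6.486
= 30.4842 m^2

30.4842 m^2


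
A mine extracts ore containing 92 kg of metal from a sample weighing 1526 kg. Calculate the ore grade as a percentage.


6.0288%

Ore grade = (metal mass / ore mass) * 100
= (92 / 1526) * 100
= 0.06028833552 * 100
= 6.0288%


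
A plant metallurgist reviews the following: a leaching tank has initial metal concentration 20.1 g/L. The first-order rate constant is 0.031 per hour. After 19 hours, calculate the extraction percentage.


44.5118%

Compute the exponent:
-k * t = -0.031 * 19 = -0.589
Remaining concentration:
C = 20.1 * exp(-0.589)
= 20.1 * 0.5548818893
= 11.15312597 g/L
Extracted = 20.1 - 11.15312597 = 8.946874026 g/L
Extraction % = 8.946874026 / 20.1 * 100
= 44.5118%


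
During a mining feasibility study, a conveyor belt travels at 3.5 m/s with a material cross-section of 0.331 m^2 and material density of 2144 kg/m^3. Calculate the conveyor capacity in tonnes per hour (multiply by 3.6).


8941.7664 t/h

Volumetric flow = speed * area
= 3.5 * 0.331 = 1.1585 m^3/s
Mass flow = volumetric * density
= 1.1585 * 2144 = 2483.824 kg/s
Convert to t/h: multiply by 3.6
Capacity = 2483.824 * 3.6
= 8941.7664 t/h


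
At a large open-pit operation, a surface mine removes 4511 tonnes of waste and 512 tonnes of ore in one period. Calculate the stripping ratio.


8.8105

Stripping ratio = waste tonnage / ore tonnage
= 4511 / 512
= 8.8105


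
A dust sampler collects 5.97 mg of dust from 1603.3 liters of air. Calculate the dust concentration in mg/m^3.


3.7236 mg/m^3

Convert liters to m^3: 1 m^3 = 1000 L
Concentration = mass / volume * 1000
= 5.97 / 1603.3 * 1000
= 0.003723570137 * 1000
= 3.7236 mg/m^3


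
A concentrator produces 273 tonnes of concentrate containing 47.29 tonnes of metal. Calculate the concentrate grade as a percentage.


17.3223%

Grade = (metal in concentrate / concentrate mass) * 100
= (47.29 / 273) * 100
= 0.1732234432 * 100
= 17.3223%


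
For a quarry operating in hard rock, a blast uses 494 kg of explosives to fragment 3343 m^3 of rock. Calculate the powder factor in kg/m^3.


0.1478 kg/m^3

Powder factor = explosive mass / rock volume
= 494 / 3343
= 0.1478 kg/m^3


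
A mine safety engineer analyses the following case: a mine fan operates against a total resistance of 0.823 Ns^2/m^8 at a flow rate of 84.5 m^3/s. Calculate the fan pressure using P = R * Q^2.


Compute Q^2:
Q^2 = 84.5^2 = 7140.25
Compute pressure:
P = R * Q^2 = 0.823 * 7140.25
= 5876.4258 Pa

5876.4258 Pa


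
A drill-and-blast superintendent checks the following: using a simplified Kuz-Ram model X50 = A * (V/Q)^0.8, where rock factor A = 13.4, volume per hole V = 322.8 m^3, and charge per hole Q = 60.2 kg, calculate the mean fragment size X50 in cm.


51.354 cm

Compute V/Q:
V/Q = 322.8 / 60.2 = 5.362126246
Raise to the power 0.8:
(V/Q)^0.8 = 5.362126246^0.8 = 3.832389378
Multiply by A:
X50 = 13.4 * 3.832389378
= 51.354 cm


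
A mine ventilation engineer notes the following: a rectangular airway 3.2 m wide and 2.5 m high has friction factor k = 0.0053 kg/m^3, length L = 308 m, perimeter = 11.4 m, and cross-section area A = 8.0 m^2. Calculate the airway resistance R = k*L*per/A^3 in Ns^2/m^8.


Compute the numerator:
k * L * per = 0.0053 * 308 * 11.4
= 18.60936
Compute the denominator:
A^3 = 8.0^3 = 512
Resistance:
R = 18.60936 / 512
= 0.0363 Ns^2/m^8

0.0363 Ns^2/m^8


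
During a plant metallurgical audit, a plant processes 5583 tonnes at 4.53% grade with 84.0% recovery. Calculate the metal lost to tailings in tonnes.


Total metal in feed:
= 5583 * 4.53 / 100 = 252.9099 tonnes
Metal recovered:
= 252.9099 * 84.0 / 100 = 212.444316 tonnes
Metal lost to tailings:
= 252.9099 - 212.444316
= 40.4656 tonnes

40.4656 tonnes


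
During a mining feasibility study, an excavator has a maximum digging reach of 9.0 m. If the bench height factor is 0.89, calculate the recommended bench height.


Bench height = reach * factor
= 9.0 * 0.89
= 8.01 m

8.01 m


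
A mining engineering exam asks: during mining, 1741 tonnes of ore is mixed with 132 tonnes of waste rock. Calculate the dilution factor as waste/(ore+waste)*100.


Total material = ore + waste
= 1741 + 132 = 1873 tonnes
Dilution = waste / total * 100
= 132 / 1873 * 100
= 0.07047517352 * 100
= 7.0475%

7.0475%


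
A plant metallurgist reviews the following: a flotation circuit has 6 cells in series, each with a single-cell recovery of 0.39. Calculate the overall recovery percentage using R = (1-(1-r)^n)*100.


94.848%

Complement of single-cell recovery:
1 - r = 1 - 0.39 = 0.61
Raise to power n:
(1 - r)^6 = 0.61^6 = 0.05152037436
Overall recovery:
R = (1 - 0.05152037436) * 100
= 94.848%


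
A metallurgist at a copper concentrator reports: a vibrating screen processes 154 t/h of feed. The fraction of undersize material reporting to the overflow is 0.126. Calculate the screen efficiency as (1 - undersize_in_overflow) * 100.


87.4%

Screen efficiency = (1 - fraction of undersize in overflow) * 100
= (1 - 0.126) * 100
= 0.874 * 100
= 87.4%


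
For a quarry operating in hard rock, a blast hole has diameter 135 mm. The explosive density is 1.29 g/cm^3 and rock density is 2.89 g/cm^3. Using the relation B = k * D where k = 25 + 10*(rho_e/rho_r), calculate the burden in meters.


3.9776 m

First, compute k:
rho_e / rho_r = 1.29 / 2.89 = 0.446366782
k = 25 + 10 * 0.446366782 = 29.46366782
Then, compute burden:
B = k * D / 1000 = 29.46366782 * 135 / 1000
= 3977.595156 / 1000
= 3.9776 m


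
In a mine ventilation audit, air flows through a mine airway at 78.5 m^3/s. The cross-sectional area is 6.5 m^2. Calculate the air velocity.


Velocity = flow rate / cross-sectional area
= 78.5 / 6.5
= 12.0769 m/s

12.0769 m/s


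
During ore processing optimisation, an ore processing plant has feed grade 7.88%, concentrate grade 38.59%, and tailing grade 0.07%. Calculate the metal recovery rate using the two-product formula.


Using the two-product formula:
R = 100 * c * (f - t) / (f * (c - t))
Numerator = 100 * 38.59 * (7.88 - 0.07)
= 100 * 38.59 * 7.81
= 30138.79
Denominator = 7.88 * (38.59 - 0.07)
= 7.88 * 38.52
= 303.5376
R = 30138.79 / 303.5376
= 99.2918%

99.2918%


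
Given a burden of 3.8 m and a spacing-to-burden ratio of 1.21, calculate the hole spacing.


Spacing = burden * ratio
= 3.8 * 1.21
= 4.598 m

4.598 m


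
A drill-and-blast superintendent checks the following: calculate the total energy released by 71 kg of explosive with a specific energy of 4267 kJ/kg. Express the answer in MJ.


302.957 MJ

Energy = mass * specific_energy / 1000
= 71 * 4267 / 1000
= 302957 / 1000
= 302.957 MJ


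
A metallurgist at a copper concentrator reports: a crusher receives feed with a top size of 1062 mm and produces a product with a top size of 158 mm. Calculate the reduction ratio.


6.7215

Reduction ratio = feed size / product size
= 1062 / 158
= 6.7215


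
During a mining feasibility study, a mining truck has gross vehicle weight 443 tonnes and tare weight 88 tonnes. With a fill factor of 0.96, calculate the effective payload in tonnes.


340.8 tonnes

Maximum payload = gross - tare
= 443 - 88 = 355 tonnes
Effective payload = max payload * fill factor
= 355 * 0.96
= 340.8 tonnes


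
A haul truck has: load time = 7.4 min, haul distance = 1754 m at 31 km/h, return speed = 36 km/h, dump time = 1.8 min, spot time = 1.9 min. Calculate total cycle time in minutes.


17.4182 min

Convert haul speed to m/min: 31 * 1000/60 = 516.6666667 m/min
Haul time = 1754 / 516.6666667 = 3.39483871 min
Convert return speed to m/min: 36 * 1000/60 = 600 m/min
Return time = 1754 / 600 = 2.923333333 min
Total cycle time:
= 7.4 + 3.39483871 + 1.8 + 2.923333333 + 1.9
= 17.4182 min


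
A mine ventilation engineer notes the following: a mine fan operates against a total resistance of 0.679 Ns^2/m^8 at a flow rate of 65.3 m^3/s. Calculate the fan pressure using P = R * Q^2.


2895.3171 Pa

Compute Q^2:
Q^2 = 65.3^2 = 4264.09
Compute pressure:
P = R * Q^2 = 0.679 * 4264.09
= 2895.3171 Pa


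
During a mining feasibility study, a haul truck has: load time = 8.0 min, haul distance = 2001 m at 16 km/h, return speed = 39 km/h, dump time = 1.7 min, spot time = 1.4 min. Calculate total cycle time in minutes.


21.6822 min

Convert haul speed to m/min: 16 * 1000/60 = 266.6666667 m/min
Haul time = 2001 / 266.6666667 = 7.50375 min
Convert return speed to m/min: 39 * 1000/60 = 650 m/min
Return time = 2001 / 650 = 3.078461538 min
Total cycle time:
= 8.0 + 7.50375 + 1.7 + 3.078461538 + 1.4
= 21.6822 min


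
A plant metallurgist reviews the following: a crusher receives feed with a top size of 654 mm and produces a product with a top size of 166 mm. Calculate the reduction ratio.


3.9398

Reduction ratio = feed size / product size
= 654 / 166
= 3.9398


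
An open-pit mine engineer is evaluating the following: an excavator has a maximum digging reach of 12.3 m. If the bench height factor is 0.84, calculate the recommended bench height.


Bench height = reach * factor
= 12.3 * 0.84
= 10.332 m

10.332 m


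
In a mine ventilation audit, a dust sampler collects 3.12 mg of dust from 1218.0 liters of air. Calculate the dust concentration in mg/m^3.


Convert liters to m^3: 1 m^3 = 1000 L
Concentration = mass / volume * 1000
= 3.12 / 1218.0 * 1000
= 0.002561576355 * 1000
= 2.5616 mg/m^3

2.5616 mg/m^3


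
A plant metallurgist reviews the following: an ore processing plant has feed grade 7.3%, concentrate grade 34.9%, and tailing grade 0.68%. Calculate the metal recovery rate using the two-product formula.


Using the two-product formula:
R = 100 * c * (f - t) / (f * (c - t))
Numerator = 100 * 34.9 * (7.3 - 0.68)
= 100 * 34.9 * 6.62
= 23103.8
Denominator = 7.3 * (34.9 - 0.68)
= 7.3 * 34.22
= 249.806
R = 23103.8 / 249.806
= 92.487%

92.487%


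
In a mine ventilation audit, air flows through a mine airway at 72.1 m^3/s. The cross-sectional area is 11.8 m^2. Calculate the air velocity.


Velocity = flow rate / cross-sectional area
= 72.1 / 11.8
= 6.1102 m/s

6.1102 m/s


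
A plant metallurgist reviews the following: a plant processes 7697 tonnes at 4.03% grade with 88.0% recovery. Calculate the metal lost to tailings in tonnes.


37.2227 tonnes

Total metal in feed:
= 7697 * 4.03 / 100 = 310.1891 tonnes
Metal recovered:
= 310.1891 * 88.0 / 100 = 272.966408 tonnes
Metal lost to tailings:
= 310.1891 - 272.966408
= 37.2227 tonnes


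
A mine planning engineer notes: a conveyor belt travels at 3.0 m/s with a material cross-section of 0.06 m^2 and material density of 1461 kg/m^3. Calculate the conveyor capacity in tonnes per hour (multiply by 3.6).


946.728 t/h

Volumetric flow = speed * area
= 3.0 * 0.06 = 0.18 m^3/s
Mass flow = volumetric * density
= 0.18 * 1461 = 262.98 kg/s
Convert to t/h: multiply by 3.6
Capacity = 262.98 * 3.6
= 946.728 t/h


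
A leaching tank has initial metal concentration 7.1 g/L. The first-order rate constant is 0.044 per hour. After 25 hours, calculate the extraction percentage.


Compute the exponent:
-k * t = -0.044 * 25 = -1.1
Remaining concentration:
C = 7.1 * exp(-1.1)
= 7.1 * 0.3328710837
= 2.363384694 g/L
Extracted = 7.1 - 2.363384694 = 4.736615306 g/L
Extraction % = 4.736615306 / 7.1 * 100
= 66.7129%

66.7129%


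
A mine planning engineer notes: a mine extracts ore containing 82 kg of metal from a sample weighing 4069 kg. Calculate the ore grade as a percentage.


2.0152%

Ore grade = (metal mass / ore mass) * 100
= (82 / 4069) * 100
= 0.02015237159 * 100
= 2.0152%


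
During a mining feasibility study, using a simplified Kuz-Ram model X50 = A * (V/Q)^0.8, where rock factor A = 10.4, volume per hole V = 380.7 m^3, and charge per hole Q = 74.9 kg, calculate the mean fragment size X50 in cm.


Compute V/Q:
V/Q = 380.7 / 74.9 = 5.082777036
Raise to the power 0.8:
(V/Q)^0.8 = 5.082777036^0.8 = 3.67181547
Multiply by A:
X50 = 10.4 * 3.67181547
= 38.1869 cm

38.1869 cm


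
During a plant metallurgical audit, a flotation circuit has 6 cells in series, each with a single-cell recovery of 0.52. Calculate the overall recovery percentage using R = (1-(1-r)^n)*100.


98.7769%

Complement of single-cell recovery:
1 - r = 1 - 0.52 = 0.48
Raise to power n:
(1 - r)^6 = 0.48^6 = 0.01223059046
Overall recovery:
R = (1 - 0.01223059046) * 100
= 98.7769%


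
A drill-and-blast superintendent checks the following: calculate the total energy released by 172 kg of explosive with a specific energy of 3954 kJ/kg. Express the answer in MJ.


Energy = mass * specific_energy / 1000
= 172 * 3954 / 1000
= 680088 / 1000
= 680.088 MJ

680.088 MJ


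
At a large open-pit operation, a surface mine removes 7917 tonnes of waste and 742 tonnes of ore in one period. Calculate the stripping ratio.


10.6698

Stripping ratio = waste tonnage / ore tonnage
= 7917 / 742
= 10.6698


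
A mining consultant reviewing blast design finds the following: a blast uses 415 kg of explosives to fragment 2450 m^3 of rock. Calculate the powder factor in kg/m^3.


0.1694 kg/m^3

Powder factor = explosive mass / rock volume
= 415 / 2450
= 0.1694 kg/m^3


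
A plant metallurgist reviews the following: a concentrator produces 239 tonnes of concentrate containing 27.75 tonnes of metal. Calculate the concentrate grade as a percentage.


Grade = (metal in concentrate / concentrate mass) * 100
= (27.75 / 239) * 100
= 0.1161087866 * 100
= 11.6109%

11.6109%


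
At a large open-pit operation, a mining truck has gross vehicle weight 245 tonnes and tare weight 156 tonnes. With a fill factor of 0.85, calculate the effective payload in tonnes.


Maximum payload = gross - tare
= 245 - 156 = 89 tonnes
Effective payload = max payload * fill factor
= 89 * 0.85
= 75.65 tonnes

75.65 tonnes


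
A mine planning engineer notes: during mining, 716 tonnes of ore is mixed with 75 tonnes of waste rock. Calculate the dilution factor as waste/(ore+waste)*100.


Total material = ore + waste
= 716 + 75 = 791 tonnes
Dilution = waste / total * 100
= 75 / 791 * 100
= 0.09481668774 * 100
= 9.4817%

9.4817%


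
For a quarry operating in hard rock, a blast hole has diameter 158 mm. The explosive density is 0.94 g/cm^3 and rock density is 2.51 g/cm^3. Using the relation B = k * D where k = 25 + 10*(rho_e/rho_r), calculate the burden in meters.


4.5417 m

First, compute k:
rho_e / rho_r = 0.94 / 2.51 = 0.374501992
k = 25 + 10 * 0.374501992 = 28.74501992
Then, compute burden:
B = k * D / 1000 = 28.74501992 * 158 / 1000
= 4541.713147 / 1000
= 4.5417 m
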